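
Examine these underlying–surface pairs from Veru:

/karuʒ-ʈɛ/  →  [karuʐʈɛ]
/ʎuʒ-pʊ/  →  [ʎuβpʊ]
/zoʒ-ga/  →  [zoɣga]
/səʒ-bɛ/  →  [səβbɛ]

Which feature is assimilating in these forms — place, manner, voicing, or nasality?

Comparing underlying and surface forms, /ʒ/ → [ʐ] is the alternation; the neighbouring /ʈ/ is constant.
/ʒ/ is postalveolar while /ʈ/ is retroflex; the output [ʐ] is retroflex, matching the trigger — so the feature that spreads is place.
The same holds elsewhere in the data: /ʒ/ → [β] before /p/ (postalveolar → bilabial, matching bilabial); /ʒ/ → [ɣ] before /g/ (postalveolar → velar, matching velar); /ʒ/ → [β] before /b/ (postalveolar → bilabial, matching bilabial) — only place changes, and always toward the following segment.

place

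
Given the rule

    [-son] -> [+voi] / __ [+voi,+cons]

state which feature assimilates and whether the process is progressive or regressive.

regressive voicing assimilation

The target ([-son], obstruents) acquires [+voi] next to a voiced consonant ([+voi,+cons]) — it takes on the voicing of its neighbour, so the feature that spreads is voicing.
Since the environment is written after the underscore, the trigger follows the target; the direction is regressive.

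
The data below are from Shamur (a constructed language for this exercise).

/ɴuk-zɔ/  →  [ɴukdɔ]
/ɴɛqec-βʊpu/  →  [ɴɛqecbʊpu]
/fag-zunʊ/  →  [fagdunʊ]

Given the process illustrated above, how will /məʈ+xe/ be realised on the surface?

[məʈke]

The data show progressive manner assimilation: /z/ → [d] after /k/; /β/ → [b] after /c/; /z/ → [d] after /g/. In each pair only manner changes, matching the preceding consonant, while place and voice stay constant.
/x/ is a voiceless velar fricative. The preceding trigger /ʈ/ is a stop, so /x/ must become a stop as well.
A voiceless velar stop is [k], so the surface segment is [k].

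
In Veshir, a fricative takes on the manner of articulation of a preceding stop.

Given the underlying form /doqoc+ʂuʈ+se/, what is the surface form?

/ʂ/ is a voiceless retroflex fricative. The preceding trigger /c/ is a stop, so /ʂ/ must become a stop as well.
The voiceless retroflex stop is [ʈ], so /ʂ/ → [ʈ].
The same rule applies at the second boundary: /s/ → [t] next to /ʈ/.

[doqocʈuʈte]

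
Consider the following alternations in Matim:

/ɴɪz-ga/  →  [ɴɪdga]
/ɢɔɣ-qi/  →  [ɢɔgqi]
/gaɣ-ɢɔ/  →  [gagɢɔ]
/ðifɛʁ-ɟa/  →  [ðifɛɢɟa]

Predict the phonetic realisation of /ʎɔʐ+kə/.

[ʎɔɖkə]

The data show regressive manner assimilation: /z/ → [d] before /g/; /ɣ/ → [g] before /q/; /ɣ/ → [g] before /ɢ/; /ʁ/ → [ɢ] before /ɟ/. In each pair only manner changes, matching the following consonant, while place and voice stay constant.
/ʐ/ is a voiced retroflex fricative. The following trigger /k/ is a stop, so /ʐ/ must become a stop as well.
A voiced retroflex stop is [ɖ], so the surface segment is [ɖ].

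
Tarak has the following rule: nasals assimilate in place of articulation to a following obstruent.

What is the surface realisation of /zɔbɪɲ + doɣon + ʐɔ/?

[zɔbɪndoɣoɳʐɔ]

The rule targets /ɲ/ (voiced palatal nasal), which sits before the trigger /d/ (alveolar).
A voiced alveolar nasal is [n], so the surface segment is [n].
At the second juncture, /n/ likewise becomes [ɳ] adjacent to /ʐ/.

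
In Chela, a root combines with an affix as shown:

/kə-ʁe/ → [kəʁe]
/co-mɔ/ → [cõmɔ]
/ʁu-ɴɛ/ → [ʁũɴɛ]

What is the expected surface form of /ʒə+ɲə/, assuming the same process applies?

The data show regressive nasality assimilation (vowel nasalisation): /o/ → [õ] before /m/; /u/ → [ũ] before /ɴ/ — a vowel is nasalised by an immediately following nasal consonant.
No change occurs in [kəʁe] because the vowel at the boundary is adjacent to an oral consonant, not a nasal (/ə/ next to /ʁ/).
The vowel /ə/ is adjacent to the following nasal /ɲ/, so it acquires [+nasal] and surfaces as [ə̃].

[ʒə̃ɲə]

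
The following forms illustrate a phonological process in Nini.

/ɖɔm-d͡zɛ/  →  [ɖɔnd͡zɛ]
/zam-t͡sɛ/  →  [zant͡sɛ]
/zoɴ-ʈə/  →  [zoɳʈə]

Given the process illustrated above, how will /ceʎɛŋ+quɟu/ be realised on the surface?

The data show regressive place assimilation: /m/ → [n] before /d͡z/; /m/ → [n] before /t͡s/; /ɴ/ → [ɳ] before /ʈ/. In each pair only place changes, matching the following consonant, while manner and voice stay constant.
/ŋ/ is a voiced velar nasal. The following trigger /q/ is uvular, so /ŋ/ must become uvular as well.
Changing only its place to uvular gives [ɴ] — the voiced uvular nasal.

[ceʎɛɴquɟu]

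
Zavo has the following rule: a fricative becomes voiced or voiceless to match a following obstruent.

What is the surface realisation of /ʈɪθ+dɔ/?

The rule targets /θ/ (voiceless dental fricative), which sits before the trigger /d/ (voiced).
A voiced dental fricative is [ð], so the surface segment is [ð].

[ʈɪðdɔ]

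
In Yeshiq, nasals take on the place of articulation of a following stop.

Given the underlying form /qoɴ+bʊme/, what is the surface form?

[qombʊme]

The rule targets /ɴ/ (voiced uvular nasal), which sits before the trigger /b/ (bilabial).
The voiced bilabial nasal is [m], so /ɴ/ → [m].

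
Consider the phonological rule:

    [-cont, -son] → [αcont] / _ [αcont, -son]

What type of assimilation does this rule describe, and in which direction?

regressive manner assimilation

The rule copies [cont] (continuancy) from the environment onto the target stops; since [±cont] encodes the stop/fricative manner contrast, the assimilating dimension is manner.
The conditioning segment sits to the right of the focus bar, meaning the trigger follows the segment that changes — regressive assimilation.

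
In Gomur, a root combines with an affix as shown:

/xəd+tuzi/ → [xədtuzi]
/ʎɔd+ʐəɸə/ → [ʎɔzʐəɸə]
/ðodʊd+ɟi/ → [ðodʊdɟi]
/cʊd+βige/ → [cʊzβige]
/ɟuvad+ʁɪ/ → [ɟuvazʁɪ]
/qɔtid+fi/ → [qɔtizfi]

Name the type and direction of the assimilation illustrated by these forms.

regressive manner assimilation

Comparing underlying and surface forms, /d/ → [z] is the alternation; the neighbouring /ʐ/ is constant.
/d/ is a stop while /ʐ/ is a fricative; the output [z] is a fricative, matching the trigger — so the feature that spreads is manner.
Place and voice are unchanged, so the assimilation is partial, not total.
The other alternating forms pattern the same way: /d/ → [z] before /β/ (stop → fricative, matching a fricative); /d/ → [z] before /ʁ/ (stop → fricative, matching a fricative); /d/ → [z] before /f/ (stop → fricative, matching a fricative) — only manner changes, and always toward the following segment.
No alternation appears in [xədtuzi], [ðodʊdɟi]: there the adjacent consonants already agree in manner (/d/ and /t/ are both stops; /d/ and /ɟ/ are both stops), so these forms are consistent with the same rule.
Since the segment that changes precedes the conditioning segment, the assimilation is regressive.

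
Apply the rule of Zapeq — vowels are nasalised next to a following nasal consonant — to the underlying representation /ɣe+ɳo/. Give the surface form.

[ɣẽɳo]

/e/ sits next to the nasal /ɳ/ and is therefore nasalised to [ẽ].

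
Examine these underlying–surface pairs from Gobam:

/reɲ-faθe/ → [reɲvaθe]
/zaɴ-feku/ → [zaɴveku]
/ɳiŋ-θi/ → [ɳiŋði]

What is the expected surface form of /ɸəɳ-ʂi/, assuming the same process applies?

The data show progressive voicing assimilation: /f/ → [v] after /ɲ/; /f/ → [v] after /ɴ/; /θ/ → [ð] after /ŋ/. In each pair only voicing changes, matching the preceding consonant, while place and manner stay constant.
The rule targets /ʂ/ (voiceless retroflex fricative), which sits after the trigger /ɳ/ (voiced).
A voiced retroflex fricative is [ʐ], so the surface segment is [ʐ].

[ɸəɳʐi]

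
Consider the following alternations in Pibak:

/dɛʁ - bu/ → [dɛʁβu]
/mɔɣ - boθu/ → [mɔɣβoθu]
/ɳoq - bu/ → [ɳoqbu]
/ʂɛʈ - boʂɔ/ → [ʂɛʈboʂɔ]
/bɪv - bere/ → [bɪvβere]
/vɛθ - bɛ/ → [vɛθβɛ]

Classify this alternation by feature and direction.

Underlying /b/ is realised as [β] next to /ʁ/; /ʁ/ itself does not change.
/b/ is a stop while /ʁ/ is a fricative; the output [β] is a fricative, matching the trigger — so the feature that spreads is manner.
Place and voice are unchanged, so the assimilation is partial, not total.
The other alternating forms pattern the same way: /b/ → [β] after /ɣ/ (stop → fricative, matching a fricative); /b/ → [β] after /v/ (stop → fricative, matching a fricative); /b/ → [β] after /θ/ (stop → fricative, matching a fricative) — only manner changes, and always toward the preceding segment.
No alternation appears in [ɳoqbu], [ʂɛʈboʂɔ]: there the adjacent consonants already agree in manner (/b/ and /q/ are both stops; /b/ and /ʈ/ are both stops), so these forms are consistent with the same rule.
Since the segment that changes follows the conditioning segment, the assimilation is progressive.

progressive manner assimilation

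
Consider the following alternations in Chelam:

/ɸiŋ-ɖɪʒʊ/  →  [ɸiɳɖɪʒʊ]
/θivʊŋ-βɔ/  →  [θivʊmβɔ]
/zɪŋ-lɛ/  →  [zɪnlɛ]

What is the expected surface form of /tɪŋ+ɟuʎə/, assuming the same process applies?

The data show regressive place assimilation: /ŋ/ → [ɳ] before /ɖ/; /ŋ/ → [m] before /β/; /ŋ/ → [n] before /l/. In each pair only place changes, matching the following consonant, while manner and voice stay constant.
The rule targets /ŋ/ (voiced velar nasal), which sits before the trigger /ɟ/ (palatal).
A voiced palatal nasal is [ɲ], so the surface segment is [ɲ].

[tɪɲɟuʎə]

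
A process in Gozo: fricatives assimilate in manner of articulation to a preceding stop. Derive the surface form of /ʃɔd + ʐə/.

[ʃɔdɖə]

/ʐ/ is a voiced retroflex fricative. The preceding trigger /d/ is a stop, so /ʐ/ must become a stop as well.
Changing only its manner to stop gives [ɖ] — the voiced retroflex stop.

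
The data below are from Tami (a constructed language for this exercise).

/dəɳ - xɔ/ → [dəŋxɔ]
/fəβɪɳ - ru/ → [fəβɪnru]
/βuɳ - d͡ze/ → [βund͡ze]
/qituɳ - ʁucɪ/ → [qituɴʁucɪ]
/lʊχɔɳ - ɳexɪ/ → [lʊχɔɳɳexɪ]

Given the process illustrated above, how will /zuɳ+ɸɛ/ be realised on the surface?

[zumɸɛ]

The data show regressive place assimilation: /ɳ/ → [ŋ] before /x/; /ɳ/ → [n] before /r/; /ɳ/ → [n] before /d͡z/; /ɳ/ → [ɴ] before /ʁ/. In each pair only place changes, matching the following consonant, while manner and voice stay constant.
No alternation appears in [lʊχɔɳɳexɪ]: there the adjacent consonants already agree in place (/ɳ/ and /ɳ/ are both retroflex), so this form is consistent with the same rule.
The rule targets /ɳ/ (voiced retroflex nasal), which sits before the trigger /ɸ/ (bilabial).
Changing only its place to bilabial gives [m] — the voiced bilabial nasal.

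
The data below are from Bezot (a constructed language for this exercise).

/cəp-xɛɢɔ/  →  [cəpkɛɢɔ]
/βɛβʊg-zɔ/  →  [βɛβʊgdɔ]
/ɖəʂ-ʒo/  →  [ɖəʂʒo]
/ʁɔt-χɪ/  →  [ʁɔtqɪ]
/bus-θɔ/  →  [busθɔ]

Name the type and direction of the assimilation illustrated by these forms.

Comparing underlying and surface forms, /x/ → [k] is the alternation; the neighbouring /p/ is constant.
/x/ is a fricative while /p/ is a stop; the output [k] is a stop, matching the trigger — so the feature that spreads is manner.
Place and voice are unchanged, so the assimilation is partial, not total.
The other alternating forms pattern the same way: /z/ → [d] after /g/ (fricative → stop, matching a stop); /χ/ → [q] after /t/ (fricative → stop, matching a stop) — only manner changes, and always toward the preceding segment.
Nothing changes in [ɖəʂʒo], [busθɔ]: there the adjacent consonants already agree in manner (/ʒ/ and /ʂ/ are both fricatives; /θ/ and /s/ are both fricatives), so these forms are consistent with the same rule.
The trigger is the preceding segment, so the direction is progressive (perseverative).

progressive manner assimilation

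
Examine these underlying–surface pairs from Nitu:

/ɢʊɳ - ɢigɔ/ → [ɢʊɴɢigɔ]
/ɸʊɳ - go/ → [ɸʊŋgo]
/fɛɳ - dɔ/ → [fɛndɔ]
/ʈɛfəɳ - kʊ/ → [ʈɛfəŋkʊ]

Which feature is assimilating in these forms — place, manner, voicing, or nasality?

place

The segment that alternates is /ɳ/, which surfaces as [ɴ] when adjacent to /ɢ/.
The change retroflex → uvular matches the place of the following /ɢ/, identifying this as place assimilation.
The other alternating forms pattern the same way: /ɳ/ → [ŋ] before /g/ (retroflex → velar, matching velar); /ɳ/ → [n] before /d/ (retroflex → alveolar, matching alveolar); /ɳ/ → [ŋ] before /k/ (retroflex → velar, matching velar) — only place changes, and always toward the following segment.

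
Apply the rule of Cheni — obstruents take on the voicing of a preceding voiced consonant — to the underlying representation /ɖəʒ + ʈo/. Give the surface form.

/ʈ/ is a voiceless retroflex stop. The preceding trigger /ʒ/ is voiced, so /ʈ/ must become voiced as well.
A voiced retroflex stop is [ɖ], so the surface segment is [ɖ].

[ɖəʒɖo]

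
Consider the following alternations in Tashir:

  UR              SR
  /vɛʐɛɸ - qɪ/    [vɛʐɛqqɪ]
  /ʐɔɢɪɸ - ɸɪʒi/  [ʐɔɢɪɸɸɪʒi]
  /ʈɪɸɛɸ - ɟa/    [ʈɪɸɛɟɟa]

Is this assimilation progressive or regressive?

regressive

Comparing underlying and surface forms, /ɸ/ → [q] is the alternation; the neighbouring /q/ is constant.
The output [q] is identical to the trigger /q/ — every feature (place, manner, voicing) has been copied — so this is total assimilation.
The remaining alternation confirms this: /ɸ/ → [ɟ] before /ɟ/ — in each case the output is a copy of the following consonant.
In [ʐɔɢɪɸɸɪʒi] the two consonants at the boundary are already identical (/ɸ/ + /ɸ/), so the rule applies vacuously and nothing changes.
The trigger is the following segment, so the direction is regressive (anticipatory).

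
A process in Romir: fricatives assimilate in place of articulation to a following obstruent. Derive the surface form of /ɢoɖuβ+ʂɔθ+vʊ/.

/β/ is a voiced bilabial fricative. The following trigger /ʂ/ is retroflex, so /β/ must become retroflex as well.
Changing only its place to retroflex gives [ʐ] — the voiced retroflex fricative.
At the second juncture, /θ/ likewise becomes [f] adjacent to /v/.

[ɢoɖuʐʂɔfvʊ]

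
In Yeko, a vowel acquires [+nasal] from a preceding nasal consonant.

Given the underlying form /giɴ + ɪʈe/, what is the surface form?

/ɪ/ sits next to the nasal /ɴ/ and is therefore nasalised to [ɪ̃].

[giɴɪ̃ʈe]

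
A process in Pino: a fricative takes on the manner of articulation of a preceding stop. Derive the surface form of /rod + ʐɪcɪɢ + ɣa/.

[rodɖɪcɪɢga]

/ʐ/ is a voiced retroflex fricative. The preceding trigger /d/ is a stop, so /ʐ/ must become a stop as well.
Changing only its manner to stop gives [ɖ] — the voiced retroflex stop.
The same rule applies at the second boundary: /ɣ/ → [g] next to /ɢ/.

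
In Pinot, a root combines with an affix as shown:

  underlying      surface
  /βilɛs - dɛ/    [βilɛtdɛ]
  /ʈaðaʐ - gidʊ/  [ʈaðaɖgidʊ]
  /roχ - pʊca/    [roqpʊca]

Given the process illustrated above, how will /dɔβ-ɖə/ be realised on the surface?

[dɔbɖə]

The data show regressive manner assimilation: /s/ → [t] before /d/; /ʐ/ → [ɖ] before /g/; /χ/ → [q] before /p/. In each pair only manner changes, matching the following consonant, while place and voice stay constant.
The rule targets /β/ (voiced bilabial fricative), which sits before the trigger /ɖ/ (stop).
Changing only its manner to stop gives [b] — the voiced bilabial stop.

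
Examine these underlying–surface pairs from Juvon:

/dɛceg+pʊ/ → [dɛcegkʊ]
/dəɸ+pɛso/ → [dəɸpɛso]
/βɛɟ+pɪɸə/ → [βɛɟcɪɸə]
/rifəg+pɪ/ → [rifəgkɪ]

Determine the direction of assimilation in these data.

progressive

The segment that alternates is /p/, which surfaces as [k] when adjacent to /g/.
The change bilabial → velar matches the place of the preceding /g/, identifying this as place assimilation.
The other alternating form patterns the same way: /p/ → [c] after /ɟ/ (bilabial → palatal, matching palatal) — only place changes, and always toward the preceding segment.
Nothing changes in [dəɸpɛso]: there the adjacent consonants already agree in place (/p/ and /ɸ/ are both bilabial), so this form is consistent with the same rule.
The trigger is the preceding segment, so the direction is progressive (perseverative).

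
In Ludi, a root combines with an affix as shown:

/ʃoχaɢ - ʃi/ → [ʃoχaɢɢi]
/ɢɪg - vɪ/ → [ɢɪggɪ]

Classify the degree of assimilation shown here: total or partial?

total assimilation

The segment that alternates is /ʃ/, which surfaces as [ɢ] when adjacent to /ɢ/.
The output [ɢ] is identical to the trigger /ɢ/ — every feature (place, manner, voicing) has been copied — so this is total assimilation.
The other form behaves the same way: /v/ → [g] after /g/ — in each case the output is a copy of the preceding consonant.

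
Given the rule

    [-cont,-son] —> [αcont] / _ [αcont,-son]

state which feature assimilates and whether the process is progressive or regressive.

regressive manner assimilation

The shared variable α links the value of [cont] on the target to that of the neighbouring obstruent. [cont] distinguishes stops from fricatives — a manner-of-articulation feature — so this is manner assimilation.
The conditioning segment sits to the right of the focus bar, meaning the trigger follows the segment that changes — regressive assimilation.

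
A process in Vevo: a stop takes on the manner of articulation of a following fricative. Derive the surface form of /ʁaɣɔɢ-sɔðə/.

[ʁaɣɔʁsɔðə]

The rule targets /ɢ/ (voiced uvular stop), which sits before the trigger /s/ (fricative).
The voiced uvular fricative is [ʁ], so /ɢ/ → [ʁ].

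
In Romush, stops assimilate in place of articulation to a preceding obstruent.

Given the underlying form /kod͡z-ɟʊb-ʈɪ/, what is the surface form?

/ɟ/ is a voiced palatal stop. The preceding trigger /d͡z/ is alveolar, so /ɟ/ must become alveolar as well.
A voiced alveolar stop is [d], so the surface segment is [d].
At the second juncture, /ʈ/ likewise becomes [p] adjacent to /b/.

[kod͡zdʊbpɪ]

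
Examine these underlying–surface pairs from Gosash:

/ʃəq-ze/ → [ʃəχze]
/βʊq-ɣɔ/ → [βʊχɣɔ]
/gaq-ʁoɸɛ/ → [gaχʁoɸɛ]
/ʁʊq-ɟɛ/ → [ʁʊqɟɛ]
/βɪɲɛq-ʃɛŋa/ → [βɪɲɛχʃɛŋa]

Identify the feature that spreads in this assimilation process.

manner

Underlying /q/ is realised as [χ] next to /z/; /z/ itself does not change.
/q/ is a stop while /z/ is a fricative; the output [χ] is a fricative, matching the trigger — so the feature that spreads is manner.
The other alternating forms pattern the same way: /q/ → [χ] before /ɣ/ (stop → fricative, matching a fricative); /q/ → [χ] before /ʁ/ (stop → fricative, matching a fricative); /q/ → [χ] before /ʃ/ (stop → fricative, matching a fricative) — only manner changes, and always toward the following segment.
No alternation appears in [ʁʊqɟɛ]: there the adjacent consonants already agree in manner (/q/ and /ɟ/ are both stops), so this form is consistent with the same rule.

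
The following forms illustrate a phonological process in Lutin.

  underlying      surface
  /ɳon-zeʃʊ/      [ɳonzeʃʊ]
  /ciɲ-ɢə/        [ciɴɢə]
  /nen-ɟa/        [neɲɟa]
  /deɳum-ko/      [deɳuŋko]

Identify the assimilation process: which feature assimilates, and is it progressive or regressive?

regressive place assimilation

The segment that alternates is /ɲ/, which surfaces as [ɴ] when adjacent to /ɢ/.
The change palatal → uvular matches the place of the following /ɢ/, identifying this as place assimilation.
Manner and voice are unchanged, so the assimilation is partial, not total.
The same holds elsewhere in the data: /n/ → [ɲ] before /ɟ/ (alveolar → palatal, matching palatal); /m/ → [ŋ] before /k/ (bilabial → velar, matching velar) — only place changes, and always toward the following segment.
Nothing changes in [ɳonzeʃʊ]: there the adjacent consonants already agree in place (/n/ and /z/ are both alveolar), so this form is consistent with the same rule.
Since the segment that changes precedes the conditioning segment, the assimilation is regressive.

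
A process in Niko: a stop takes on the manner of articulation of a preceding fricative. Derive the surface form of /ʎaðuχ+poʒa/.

[ʎaðuχɸoʒa]

The rule targets /p/ (voiceless bilabial stop), which sits after the trigger /χ/ (fricative).
The voiceless bilabial fricative is [ɸ], so /p/ → [ɸ].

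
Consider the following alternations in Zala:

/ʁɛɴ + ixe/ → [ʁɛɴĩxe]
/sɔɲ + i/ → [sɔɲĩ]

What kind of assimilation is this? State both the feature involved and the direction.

The vowel /i/ surfaces as nasalised [ĩ] next to the preceding nasal /ɴ/ — it has acquired the [+nasal] feature of its neighbour.
The other form shows the same pattern: /i/ → [ĩ] after /ɲ/ — each time a vowel is nasalised next to a preceding nasal.
Because the conditioning nasal is to the left of the vowel that changes, the process is progressive (perseverative).

progressive nasality assimilation (vowel nasalisation)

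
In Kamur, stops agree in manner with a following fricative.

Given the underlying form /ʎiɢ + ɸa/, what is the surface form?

The rule targets /ɢ/ (voiced uvular stop), which sits before the trigger /ɸ/ (fricative).
The voiced uvular fricative is [ʁ], so /ɢ/ → [ʁ].

[ʎiʁɸa]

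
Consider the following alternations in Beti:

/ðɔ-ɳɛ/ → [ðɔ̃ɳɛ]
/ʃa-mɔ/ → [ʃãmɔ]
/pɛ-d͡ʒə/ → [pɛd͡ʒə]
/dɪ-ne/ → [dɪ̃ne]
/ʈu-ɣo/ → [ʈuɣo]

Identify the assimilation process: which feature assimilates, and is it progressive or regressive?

regressive nasality assimilation (vowel nasalisation)

The vowel /ɔ/ surfaces as nasalised [ɔ̃] next to the following nasal /ɳ/ — it has acquired the [+nasal] feature of its neighbour.
The other forms show the same pattern: /a/ → [ã] before /m/; /ɪ/ → [ɪ̃] before /n/ — each time a vowel is nasalised next to a following nasal.
No change occurs in [pɛd͡ʒə], [ʈuɣo] because the vowel at the boundary is adjacent to an oral consonant, not a nasal (/ɛ/ next to /d͡ʒ/; /u/ next to /ɣ/).
Because the conditioning nasal is to the right of the vowel that changes, the process is regressive (anticipatory).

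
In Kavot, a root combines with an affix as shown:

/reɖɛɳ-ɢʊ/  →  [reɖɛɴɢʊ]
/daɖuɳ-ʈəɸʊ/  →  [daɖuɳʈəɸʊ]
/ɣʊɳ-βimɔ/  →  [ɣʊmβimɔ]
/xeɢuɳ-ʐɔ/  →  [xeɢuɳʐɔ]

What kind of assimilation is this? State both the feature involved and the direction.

regressive place assimilation

Comparing underlying and surface forms, /ɳ/ → [ɴ] is the alternation; the neighbouring /ɢ/ is constant.
/ɳ/ is retroflex while /ɢ/ is uvular; the output [ɴ] is uvular, matching the trigger — so the feature that spreads is place.
Manner and voice are unchanged, so the assimilation is partial, not total.
The other alternating form patterns the same way: /ɳ/ → [m] before /β/ (retroflex → bilabial, matching bilabial) — only place changes, and always toward the following segment.
No alternation appears in [daɖuɳʈəɸʊ], [xeɢuɳʐɔ]: there the adjacent consonants already agree in place (/ɳ/ and /ʈ/ are both retroflex; /ɳ/ and /ʐ/ are both retroflex), so these forms are consistent with the same rule.
Since the segment that changes precedes the conditioning segment, the assimilation is regressive.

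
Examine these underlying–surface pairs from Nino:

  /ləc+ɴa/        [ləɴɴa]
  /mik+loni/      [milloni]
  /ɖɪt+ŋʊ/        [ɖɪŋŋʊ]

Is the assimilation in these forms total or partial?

total assimilation

Comparing underlying and surface forms, /c/ → [ɴ] is the alternation; the neighbouring /ɴ/ is constant.
The output [ɴ] is identical to the trigger /ɴ/ — every feature (place, manner, voicing) has been copied — so this is total assimilation.
The other forms behave the same way: /k/ → [l] before /l/; /t/ → [ŋ] before /ŋ/ — in each case the output is a copy of the following consonant.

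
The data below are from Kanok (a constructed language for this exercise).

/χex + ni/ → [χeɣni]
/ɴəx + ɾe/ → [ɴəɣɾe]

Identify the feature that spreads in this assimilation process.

voicing

Underlying /x/ is realised as [ɣ] next to /n/; /n/ itself does not change.
The change voiceless → voiced matches the voicing of the following /n/, identifying this as voicing assimilation.
The other alternating form patterns the same way: /x/ → [ɣ] before /ɾ/ (voiceless → voiced, matching voiced) — only voicing changes, and always toward the following segment.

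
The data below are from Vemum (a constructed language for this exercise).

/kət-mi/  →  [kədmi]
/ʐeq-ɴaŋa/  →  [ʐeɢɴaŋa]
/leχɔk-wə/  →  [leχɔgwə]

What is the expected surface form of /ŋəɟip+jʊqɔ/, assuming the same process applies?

The data show regressive voicing assimilation: /t/ → [d] before /m/; /q/ → [ɢ] before /ɴ/; /k/ → [g] before /w/. In each pair only voicing changes, matching the following consonant, while place and manner stay constant.
/p/ is a voiceless bilabial stop. The following trigger /j/ is voiced, so /p/ must become voiced as well.
Changing only its voicing to voiced gives [b] — the voiced bilabial stop.

[ŋəɟibjʊqɔ]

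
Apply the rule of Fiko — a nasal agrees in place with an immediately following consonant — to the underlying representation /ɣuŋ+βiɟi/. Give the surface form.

[ɣumβiɟi]

The rule targets /ŋ/ (voiced velar nasal), which sits before the trigger /β/ (bilabial).
A voiced bilabial nasal is [m], so the surface segment is [m].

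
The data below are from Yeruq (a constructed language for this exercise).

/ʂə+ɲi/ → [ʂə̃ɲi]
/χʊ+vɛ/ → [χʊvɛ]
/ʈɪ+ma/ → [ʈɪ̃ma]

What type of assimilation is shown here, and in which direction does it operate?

regressive nasality assimilation (vowel nasalisation)

The vowel /ə/ surfaces as nasalised [ə̃] next to the following nasal /ɲ/ — it has acquired the [+nasal] feature of its neighbour.
The other form shows the same pattern: /ɪ/ → [ɪ̃] before /m/ — each time a vowel is nasalised next to a following nasal.
No change occurs in [χʊvɛ] because the vowel at the boundary is adjacent to an oral consonant, not a nasal (/ʊ/ next to /v/).
Because the conditioning nasal is to the right of the vowel that changes, the process is regressive (anticipatory).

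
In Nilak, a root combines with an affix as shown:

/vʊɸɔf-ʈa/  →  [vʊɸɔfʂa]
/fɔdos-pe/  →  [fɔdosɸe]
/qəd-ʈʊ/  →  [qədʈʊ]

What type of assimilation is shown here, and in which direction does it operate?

Underlying /ʈ/ is realised as [ʂ] next to /f/; /f/ itself does not change.
The change stop → fricative matches the manner of the preceding /f/, identifying this as manner assimilation.
Place and voice are unchanged, so the assimilation is partial, not total.
The same holds elsewhere in the data: /p/ → [ɸ] after /s/ (stop → fricative, matching a fricative) — only manner changes, and always toward the preceding segment.
Nothing changes in [qədʈʊ]: there the adjacent consonants already agree in manner (/ʈ/ and /d/ are both stops), so this form is consistent with the same rule.
The trigger is the preceding segment, so the direction is progressive (perseverative).

progressive manner assimilation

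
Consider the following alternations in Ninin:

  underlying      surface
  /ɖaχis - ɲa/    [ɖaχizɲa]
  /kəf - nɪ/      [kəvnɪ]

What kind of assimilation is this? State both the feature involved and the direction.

regressive voicing assimilation

Comparing underlying and surface forms, /s/ → [z] is the alternation; the neighbouring /ɲ/ is constant.
The change voiceless → voiced matches the voicing of the following /ɲ/, identifying this as voicing assimilation.
Place and manner are unchanged, so the assimilation is partial, not total.
The other alternating form patterns the same way: /f/ → [v] before /n/ (voiceless → voiced, matching voiced) — only voicing changes, and always toward the following segment.
The trigger is the following segment, so the direction is regressive (anticipatory).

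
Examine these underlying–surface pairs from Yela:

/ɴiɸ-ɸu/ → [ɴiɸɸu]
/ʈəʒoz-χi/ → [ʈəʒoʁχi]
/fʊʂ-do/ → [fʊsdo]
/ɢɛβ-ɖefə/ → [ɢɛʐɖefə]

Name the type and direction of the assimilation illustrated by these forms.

regressive place assimilation

Underlying /z/ is realised as [ʁ] next to /χ/; /χ/ itself does not change.
/z/ is alveolar while /χ/ is uvular; the output [ʁ] is uvular, matching the trigger — so the feature that spreads is place.
Manner and voice are unchanged, so the assimilation is partial, not total.
The other alternating forms pattern the same way: /ʂ/ → [s] before /d/ (retroflex → alveolar, matching alveolar); /β/ → [ʐ] before /ɖ/ (bilabial → retroflex, matching retroflex) — only place changes, and always toward the following segment.
Nothing changes in [ɴiɸɸu]: there the adjacent consonants already agree in place (/ɸ/ and /ɸ/ are both bilabial), so this form is consistent with the same rule.
The trigger is the following segment, so the direction is regressive (anticipatory).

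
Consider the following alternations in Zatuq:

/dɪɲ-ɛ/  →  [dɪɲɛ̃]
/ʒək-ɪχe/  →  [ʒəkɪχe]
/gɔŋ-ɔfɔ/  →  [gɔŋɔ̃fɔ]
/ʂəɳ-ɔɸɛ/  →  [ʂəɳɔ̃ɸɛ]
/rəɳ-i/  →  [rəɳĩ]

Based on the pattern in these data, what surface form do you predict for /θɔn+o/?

The data show progressive nasality assimilation (vowel nasalisation): /ɛ/ → [ɛ̃] after /ɲ/; /ɔ/ → [ɔ̃] after /ŋ/; /ɔ/ → [ɔ̃] after /ɳ/; /i/ → [ĩ] after /ɳ/ — a vowel is nasalised by an immediately preceding nasal consonant.
No change occurs in [ʒəkɪχe] because the vowel at the boundary is adjacent to an oral consonant, not a nasal (/ɪ/ next to /k/).
The vowel /o/ is adjacent to the preceding nasal /n/, so it acquires [+nasal] and surfaces as [õ].

[θɔnõ]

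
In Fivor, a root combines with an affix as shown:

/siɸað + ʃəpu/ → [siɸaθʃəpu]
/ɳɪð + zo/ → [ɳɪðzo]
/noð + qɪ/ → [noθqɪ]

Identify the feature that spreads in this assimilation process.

Underlying /ð/ is realised as [θ] next to /ʃ/; /ʃ/ itself does not change.
/ð/ is voiced while /ʃ/ is voiceless; the output [θ] is voiceless, matching the trigger — so the feature that spreads is voicing.
The other alternating form patterns the same way: /ð/ → [θ] before /q/ (voiced → voiceless, matching voiceless) — only voicing changes, and always toward the following segment.
No alternation appears in [ɳɪðzo]: there the adjacent consonants already agree in voicing (/ð/ and /z/ are both voiced), so this form is consistent with the same rule.

voicing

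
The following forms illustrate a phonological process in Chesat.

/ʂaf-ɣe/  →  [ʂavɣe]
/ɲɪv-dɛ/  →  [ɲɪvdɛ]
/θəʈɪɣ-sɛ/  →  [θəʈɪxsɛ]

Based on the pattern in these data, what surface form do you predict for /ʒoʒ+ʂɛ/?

[ʒoʃʂɛ]

The data show regressive voicing assimilation: /f/ → [v] before /ɣ/; /ɣ/ → [x] before /s/. In each pair only voicing changes, matching the following consonant, while place and manner stay constant.
Nothing changes in [ɲɪvdɛ]: there the adjacent consonants already agree in voicing (/v/ and /d/ are both voiced), so this form is consistent with the same rule.
The rule targets /ʒ/ (voiced postalveolar fricative), which sits before the trigger /ʂ/ (voiceless).
A voiceless postalveolar fricative is [ʃ], so the surface segment is [ʃ].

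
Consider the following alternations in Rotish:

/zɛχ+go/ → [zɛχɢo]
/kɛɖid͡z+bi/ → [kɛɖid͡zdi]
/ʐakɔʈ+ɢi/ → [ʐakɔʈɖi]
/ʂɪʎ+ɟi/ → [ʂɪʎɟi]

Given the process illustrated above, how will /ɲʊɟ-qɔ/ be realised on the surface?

The data show progressive place assimilation: /g/ → [ɢ] after /χ/; /b/ → [d] after /d͡z/; /ɢ/ → [ɖ] after /ʈ/. In each pair only place changes, matching the preceding consonant, while manner and voice stay constant.
No alternation appears in [ʂɪʎɟi]: there the adjacent consonants already agree in place (/ɟ/ and /ʎ/ are both palatal), so this form is consistent with the same rule.
The rule targets /q/ (voiceless uvular stop), which sits after the trigger /ɟ/ (palatal).
A voiceless palatal stop is [c], so the surface segment is [c].

[ɲʊɟcɔ]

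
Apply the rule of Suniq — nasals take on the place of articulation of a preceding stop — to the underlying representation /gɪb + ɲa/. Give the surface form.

[gɪbma]

/ɲ/ is a voiced palatal nasal. The preceding trigger /b/ is bilabial, so /ɲ/ must become bilabial as well.
The voiced bilabial nasal is [m], so /ɲ/ → [m].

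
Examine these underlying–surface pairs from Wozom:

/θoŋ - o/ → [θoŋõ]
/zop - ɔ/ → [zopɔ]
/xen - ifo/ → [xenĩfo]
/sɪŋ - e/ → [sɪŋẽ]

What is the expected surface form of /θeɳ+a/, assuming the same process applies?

The data show progressive nasality assimilation (vowel nasalisation): /o/ → [õ] after /ŋ/; /i/ → [ĩ] after /n/; /e/ → [ẽ] after /ŋ/ — a vowel is nasalised by an immediately preceding nasal consonant.
No change occurs in [zopɔ] because the vowel at the boundary is adjacent to an oral consonant, not a nasal (/ɔ/ next to /p/).
/a/ sits next to the nasal /ɳ/ and is therefore nasalised to [ã].

[θeɳã]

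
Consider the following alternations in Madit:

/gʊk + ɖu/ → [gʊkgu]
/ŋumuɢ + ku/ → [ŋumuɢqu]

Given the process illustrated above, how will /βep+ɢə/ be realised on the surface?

The data show progressive place assimilation: /ɖ/ → [g] after /k/; /k/ → [q] after /ɢ/. In each pair only place changes, matching the preceding consonant, while manner and voice stay constant.
The rule targets /ɢ/ (voiced uvular stop), which sits after the trigger /p/ (bilabial).
A voiced bilabial stop is [b], so the surface segment is [b].

[βepbə]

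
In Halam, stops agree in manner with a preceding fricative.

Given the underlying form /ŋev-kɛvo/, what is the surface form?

[ŋevxɛvo]

/k/ is a voiceless velar stop. The preceding trigger /v/ is a fricative, so /k/ must become a fricative as well.
A voiceless velar fricative is [x], so the surface segment is [x].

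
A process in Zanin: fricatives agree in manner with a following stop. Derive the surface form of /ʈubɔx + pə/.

[ʈubɔkpə]

The rule targets /x/ (voiceless velar fricative), which sits before the trigger /p/ (stop).
The voiceless velar stop is [k], so /x/ → [k].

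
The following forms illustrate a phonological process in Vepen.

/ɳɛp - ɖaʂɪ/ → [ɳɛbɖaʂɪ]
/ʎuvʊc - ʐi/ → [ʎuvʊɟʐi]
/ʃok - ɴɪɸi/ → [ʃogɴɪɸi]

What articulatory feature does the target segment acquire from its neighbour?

Comparing underlying and surface forms, /p/ → [b] is the alternation; the neighbouring /ɖ/ is constant.
/p/ is voiceless while /ɖ/ is voiced; the output [b] is voiced, matching the trigger — so the feature that spreads is voicing.
The other alternating forms pattern the same way: /c/ → [ɟ] before /ʐ/ (voiceless → voiced, matching voiced); /k/ → [g] before /ɴ/ (voiceless → voiced, matching voiced) — only voicing changes, and always toward the following segment.

voicing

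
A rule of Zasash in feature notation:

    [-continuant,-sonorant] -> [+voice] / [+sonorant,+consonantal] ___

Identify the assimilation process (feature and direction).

The target ([-continuant,-sonorant], stops) acquires [+voice] next to a sonorant consonant ([+sonorant,+consonantal]) — it takes on the voicing of its neighbour, so the feature that spreads is voicing.
Since the environment is written before the underscore, the trigger precedes the target; the direction is progressive.

progressive voicing assimilation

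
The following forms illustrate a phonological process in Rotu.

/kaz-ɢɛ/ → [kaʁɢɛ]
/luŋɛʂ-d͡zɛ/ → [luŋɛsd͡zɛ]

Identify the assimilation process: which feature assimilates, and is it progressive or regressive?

The segment that alternates is /z/, which surfaces as [ʁ] when adjacent to /ɢ/.
/z/ is alveolar while /ɢ/ is uvular; the output [ʁ] is uvular, matching the trigger — so the feature that spreads is place.
Manner and voice are unchanged, so the assimilation is partial, not total.
The other alternating form patterns the same way: /ʂ/ → [s] before /d͡z/ (retroflex → alveolar, matching alveolar) — only place changes, and always toward the following segment.
Since the segment that changes precedes the conditioning segment, the assimilation is regressive.

regressive place assimilation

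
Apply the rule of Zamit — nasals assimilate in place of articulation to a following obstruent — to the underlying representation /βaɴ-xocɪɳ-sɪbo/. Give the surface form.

The rule targets /ɴ/ (voiced uvular nasal), which sits before the trigger /x/ (velar).
Changing only its place to velar gives [ŋ] — the voiced velar nasal.
The same rule applies at the second boundary: /ɳ/ → [n] next to /s/.

[βaŋxocɪnsɪbo]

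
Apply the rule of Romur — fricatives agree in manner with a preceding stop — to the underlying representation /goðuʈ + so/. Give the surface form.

[goðuʈto]

/s/ is a voiceless alveolar fricative. The preceding trigger /ʈ/ is a stop, so /s/ must become a stop as well.
The voiceless alveolar stop is [t], so /s/ → [t].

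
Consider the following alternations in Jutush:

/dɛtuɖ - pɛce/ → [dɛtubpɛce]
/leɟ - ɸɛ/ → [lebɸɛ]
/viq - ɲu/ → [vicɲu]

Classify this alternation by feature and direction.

The segment that alternates is /ɖ/, which surfaces as [b] when adjacent to /p/.
The change retroflex → bilabial matches the place of the following /p/, identifying this as place assimilation.
Manner and voice are unchanged, so the assimilation is partial, not total.
The other alternating forms pattern the same way: /ɟ/ → [b] before /ɸ/ (palatal → bilabial, matching bilabial); /q/ → [c] before /ɲ/ (uvular → palatal, matching palatal) — only place changes, and always toward the following segment.
Since the segment that changes precedes the conditioning segment, the assimilation is regressive.

regressive place assimilation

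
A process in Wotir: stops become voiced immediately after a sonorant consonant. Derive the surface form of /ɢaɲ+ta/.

[ɢaɲda]

The rule targets /t/ (voiceless alveolar stop), which sits after the trigger /ɲ/ (voiced).
The voiced alveolar stop is [d], so /t/ → [d].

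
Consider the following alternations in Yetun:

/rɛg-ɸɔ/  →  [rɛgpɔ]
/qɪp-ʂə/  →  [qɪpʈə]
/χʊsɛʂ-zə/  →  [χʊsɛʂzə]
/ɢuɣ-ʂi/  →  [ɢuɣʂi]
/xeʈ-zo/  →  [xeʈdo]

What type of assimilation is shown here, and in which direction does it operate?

progressive manner assimilation

Comparing underlying and surface forms, /ɸ/ → [p] is the alternation; the neighbouring /g/ is constant.
The change fricative → stop matches the manner of the preceding /g/, identifying this as manner assimilation.
Place and voice are unchanged, so the assimilation is partial, not total.
The other alternating forms pattern the same way: /ʂ/ → [ʈ] after /p/ (fricative → stop, matching a stop); /z/ → [d] after /ʈ/ (fricative → stop, matching a stop) — only manner changes, and always toward the preceding segment.
No alternation appears in [χʊsɛʂzə], [ɢuɣʂi]: there the adjacent consonants already agree in manner (/z/ and /ʂ/ are both fricatives; /ʂ/ and /ɣ/ are both fricatives), so these forms are consistent with the same rule.
The trigger is the preceding segment, so the direction is progressive (perseverative).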